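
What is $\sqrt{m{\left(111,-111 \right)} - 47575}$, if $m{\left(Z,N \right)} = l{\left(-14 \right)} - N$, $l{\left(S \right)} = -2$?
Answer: $9 i \sqrt{586} \approx 217.87 i$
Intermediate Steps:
$m{\left(Z,N \right)} = -2 - N$
$\sqrt{m{\left(111,-111 \right)} - 47575} = \sqrt{\left(-2 - -111\right) - 47575} = \sqrt{\left(-2 + 111\right) - 47575} = \sqrt{109 - 47575} = \sqrt{-47466} = 9 i \sqrt{586}$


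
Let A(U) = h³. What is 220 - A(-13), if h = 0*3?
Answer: 220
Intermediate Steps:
h = 0
A(U) = 0 (A(U) = 0³ = 0)
220 - A(-13) = 220 - 1*0 = 220 + 0 = 220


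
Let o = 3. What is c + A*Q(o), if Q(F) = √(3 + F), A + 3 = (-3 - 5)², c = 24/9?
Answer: 8/3 + 61*√6 ≈ 152.09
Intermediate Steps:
c = 8/3 (c = 24*(⅑) = 8/3 ≈ 2.6667)
A = 61 (A = -3 + (-3 - 5)² = -3 + (-8)² = -3 + 64 = 61)
c + A*Q(o) = 8/3 + 61*√(3 + 3) = 8/3 + 61*√6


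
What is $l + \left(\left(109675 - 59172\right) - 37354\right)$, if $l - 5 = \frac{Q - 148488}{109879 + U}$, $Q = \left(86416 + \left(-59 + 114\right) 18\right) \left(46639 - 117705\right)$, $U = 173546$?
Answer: $- \frac{2483570834}{283425} \approx -8762.7$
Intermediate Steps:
$Q = -6211594796$ ($Q = \left(86416 + 55 \cdot 18\right) \left(-71066\right) = \left(86416 + 990\right) \left(-71066\right) = 87406 \left(-71066\right) = -6211594796$)
$l = - \frac{6210326159}{283425}$ ($l = 5 + \frac{-6211594796 - 148488}{109879 + 173546} = 5 - \frac{6211743284}{283425} = - \frac{6210326159}{283425} \approx -21912.0$)
$l + \left(\left(109675 - 59172\right) - 37354\right) = - \frac{6210326159}{283425} + \left(\left(109675 - 59172\right) - 37354\right) = - \frac{6210326159}{283425} + \left(50503 - 37354\right) = - \frac{6210326159}{283425} + 13149 = - \frac{2483570834}{283425}$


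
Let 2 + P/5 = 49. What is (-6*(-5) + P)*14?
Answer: 3710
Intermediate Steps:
P = 235 (P = -10 + 5*49 = -10 + 245 = 235)
(-6*(-5) + P)*14 = (-6*(-5) + 235)*14 = (30 + 235)*14 = 265*14 = 3710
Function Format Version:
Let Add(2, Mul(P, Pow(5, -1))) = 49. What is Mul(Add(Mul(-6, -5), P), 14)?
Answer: 3710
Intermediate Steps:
P = 235 (P = Add(-10, Mul(5, 49)) = Add(-10, 245) = 235)
Mul(Add(Mul(-6, -5), P), 14) = Mul(Add(Mul(-6, -5), 235), 14) = Mul(Add(30, 235), 14) = Mul(265, 14) = 3710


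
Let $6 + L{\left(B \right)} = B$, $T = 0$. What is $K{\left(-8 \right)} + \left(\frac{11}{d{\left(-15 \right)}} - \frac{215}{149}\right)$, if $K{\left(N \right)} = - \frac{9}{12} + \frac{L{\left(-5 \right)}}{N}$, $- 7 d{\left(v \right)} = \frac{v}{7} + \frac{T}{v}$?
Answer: $\frac{627863}{17880} \approx 35.115$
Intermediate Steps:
$L{\left(B \right)} = -6 + B$
$d{\left(v \right)} = - \frac{v}{49}$ ($d{\left(v \right)} = - \frac{\frac{v}{7} + \frac{0}{v}}{7} = - \frac{v \frac{1}{7} + 0}{7} = - \frac{\frac{v}{7} + 0}{7} = - \frac{\frac{1}{7} v}{7} = - \frac{v}{49}$)
$K{\left(N \right)} = - \frac{3}{4} - \frac{11}{N}$ ($K{\left(N \right)} = - \frac{9}{12} + \frac{-6 - 5}{N} = \left(-9\right) \frac{1}{12} - \frac{11}{N} = - \frac{3}{4} - \frac{11}{N}$)
$K{\left(-8 \right)} + \left(\frac{11}{d{\left(-15 \right)}} - \frac{215}{149}\right) = \left(- \frac{3}{4} - \frac{11}{-8}\right) + \left(\frac{11}{\left(- \frac{1}{49}\right) \left(-15\right)} - \frac{215}{149}\right) = \left(- \frac{3}{4} - - \frac{11}{8}\right) + \left(\frac{11}{\frac{15}{49}} - \frac{215}{149}\right) = \left(- \frac{3}{4} + \frac{11}{8}\right) + \left(11 \cdot \frac{49}{15} - \frac{215}{149}\right) = \frac{5}{8} + \left(\frac{539}{15} - \frac{215}{149}\right) = \frac{5}{8} + \frac{77086}{2235} = \frac{627863}{17880}$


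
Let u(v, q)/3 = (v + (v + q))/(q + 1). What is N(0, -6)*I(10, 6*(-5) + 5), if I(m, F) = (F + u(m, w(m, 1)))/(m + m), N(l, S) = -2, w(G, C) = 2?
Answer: 3/10 ≈ 0.30000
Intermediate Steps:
u(v, q) = 3*(q + 2*v)/(1 + q) (u(v, q) = 3*((v + (v + q))/(q + 1)) = 3*((v + (q + v))/(1 + q)) = 3*((q + 2*v)/(1 + q)) = 3*(q + 2*v)/(1 + q))
I(m, F) = (2 + F + 2*m)/(2*m) (I(m, F) = (F + 3*(2 + 2*m)/(1 + 2))/(m + m) = (F + 3*(2 + 2*m)/3)/((2*m)) = (F + 3*(⅓)*(2 + 2*m))*(1/(2*m)) = (F + (2 + 2*m))*(1/(2*m)) = (2 + F + 2*m)*(1/(2*m)) = (2 + F + 2*m)/(2*m))
N(0, -6)*I(10, 6*(-5) + 5) = -2*(1 + 10 + (6*(-5) + 5)/2)/10 = -(1 + 10 + (-30 + 5)/2)/5 = -(1 + 10 + (½)*(-25))/5 = -(1 + 10 - 25/2)/5 = -(-3)/(5*2) = -2*(-3/20) = 3/10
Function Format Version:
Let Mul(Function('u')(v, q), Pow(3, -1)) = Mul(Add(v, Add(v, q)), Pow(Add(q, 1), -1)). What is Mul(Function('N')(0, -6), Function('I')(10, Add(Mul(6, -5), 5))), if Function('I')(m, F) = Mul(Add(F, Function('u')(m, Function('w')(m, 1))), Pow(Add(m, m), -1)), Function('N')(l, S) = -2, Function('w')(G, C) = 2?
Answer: Rational(3, 10) ≈ 0.30000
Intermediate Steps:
Function('u')(v, q) = Mul(3, Pow(Add(1, q), -1), Add(q, Mul(2, v))) (Function('u')(v, q) = Mul(3, Mul(Add(v, Add(v, q)), Pow(Add(q, 1), -1))) = Mul(3, Mul(Add(v, Add(q, v)), Pow(Add(1, q), -1))) = Mul(3, Mul(Add(q, Mul(2, v)), Pow(Add(1, q), -1))) = Mul(3, Mul(Pow(Add(1, q), -1), Add(q, Mul(2, v)))) = Mul(3, Pow(Add(1, q), -1), Add(q, Mul(2, v))))
Function('I')(m, F) = Mul(Rational(1, 2), Pow(m, -1), Add(2, F, Mul(2, m))) (Function('I')(m, F) = Mul(Add(F, Mul(3, Pow(Add(1, 2), -1), Add(2, Mul(2, m)))), Pow(Add(m, m), -1)) = Mul(Add(F, Mul(3, Pow(3, -1), Add(2, Mul(2, m)))), Pow(Mul(2, m), -1)) = Mul(Add(F, Mul(3, Rational(1, 3), Add(2, Mul(2, m)))), Mul(Rational(1, 2), Pow(m, -1))) = Mul(Add(F, Add(2, Mul(2, m))), Mul(Rational(1, 2), Pow(m, -1))) = Mul(Add(2, F, Mul(2, m)), Mul(Rational(1, 2), Pow(m, -1))) = Mul(Rational(1, 2), Pow(m, -1), Add(2, F, Mul(2, m))))
Mul(Function('N')(0, -6), Function('I')(10, Add(Mul(6, -5), 5))) = Mul(-2, Mul(Pow(10, -1), Add(1, 10, Mul(Rational(1, 2), Add(Mul(6, -5), 5))))) = Mul(-2, Mul(Rational(1, 10), Add(1, 10, Mul(Rational(1, 2), Add(-30, 5))))) = Mul(-2, Mul(Rational(1, 10), Add(1, 10, Mul(Rational(1, 2), -25)))) = Mul(-2, Mul(Rational(1, 10), Add(1, 10, Rational(-25, 2)))) = Mul(-2, Mul(Rational(1, 10), Rational(-3, 2))) = Mul(-2, Rational(-3, 20)) = Rational(3, 10)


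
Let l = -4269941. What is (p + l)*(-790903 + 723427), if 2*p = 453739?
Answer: 272810292534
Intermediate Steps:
p = 453739/2 (p = (½)*453739 = 453739/2 ≈ 2.2687e+5)
(p + l)*(-790903 + 723427) = (453739/2 - 4269941)*(-790903 + 723427) = -8086143/2*(-67476) = 272810292534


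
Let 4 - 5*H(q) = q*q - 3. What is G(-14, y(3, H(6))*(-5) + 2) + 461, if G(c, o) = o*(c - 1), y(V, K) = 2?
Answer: 581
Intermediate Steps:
H(q) = 7/5 - q**2/5 (H(q) = 4/5 - (q*q - 3)/5 = 4/5 - (q**2 - 3)/5 = 4/5 - (-3 + q**2)/5 = 4/5 + (3/5 - q**2/5) = 7/5 - q**2/5)
G(c, o) = o*(-1 + c)
G(-14, y(3, H(6))*(-5) + 2) + 461 = (2*(-5) + 2)*(-1 - 14) + 461 = (-10 + 2)*(-15) + 461 = -8*(-15) + 461 = 120 + 461 = 581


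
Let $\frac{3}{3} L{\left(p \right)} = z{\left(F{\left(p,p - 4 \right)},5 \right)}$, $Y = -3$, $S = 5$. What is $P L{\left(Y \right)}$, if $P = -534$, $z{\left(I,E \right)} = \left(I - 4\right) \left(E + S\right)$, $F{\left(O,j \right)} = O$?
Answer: $37380$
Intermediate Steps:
$z{\left(I,E \right)} = \left(-4 + I\right) \left(5 + E\right)$ ($z{\left(I,E \right)} = \left(I - 4\right) \left(E + 5\right) = \left(-4 + I\right) \left(5 + E\right)$)
$L{\left(p \right)} = -40 + 10 p$ ($L{\left(p \right)} = -20 - 20 + 5 p + 5 p = -40 + 10 p$)
$P L{\left(Y \right)} = - 534 \left(-40 + 10 \left(-3\right)\right) = - 534 \left(-40 - 30\right) = \left(-534\right) \left(-70\right) = 37380$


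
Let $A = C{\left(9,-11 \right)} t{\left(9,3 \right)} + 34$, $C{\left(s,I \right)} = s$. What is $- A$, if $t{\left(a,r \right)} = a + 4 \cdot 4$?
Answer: $-259$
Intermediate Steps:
$t{\left(a,r \right)} = 16 + a$ ($t{\left(a,r \right)} = a + 16 = 16 + a$)
$A = 259$ ($A = 9 \left(16 + 9\right) + 34 = 9 \cdot 25 + 34 = 225 + 34 = 259$)
$- A = \left(-1\right) 259 = -259$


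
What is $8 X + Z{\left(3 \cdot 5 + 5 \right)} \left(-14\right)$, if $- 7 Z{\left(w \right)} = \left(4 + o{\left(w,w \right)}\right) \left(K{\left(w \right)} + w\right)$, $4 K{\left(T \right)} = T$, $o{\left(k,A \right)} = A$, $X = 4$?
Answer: $1232$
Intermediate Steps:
$K{\left(T \right)} = \frac{T}{4}$
$Z{\left(w \right)} = - \frac{5 w \left(4 + w\right)}{28}$ ($Z{\left(w \right)} = - \frac{\left(4 + w\right) \left(\frac{w}{4} + w\right)}{7} = - \frac{\left(4 + w\right) \frac{5 w}{4}}{7} = - \frac{\frac{5}{4} w \left(4 + w\right)}{7} = - \frac{5 w \left(4 + w\right)}{28}$)
$8 X + Z{\left(3 \cdot 5 + 5 \right)} \left(-14\right) = 8 \cdot 4 + \frac{5 \left(3 \cdot 5 + 5\right) \left(-4 - \left(3 \cdot 5 + 5\right)\right)}{28} \left(-14\right) = 32 + \frac{5 \left(15 + 5\right) \left(-4 - \left(15 + 5\right)\right)}{28} \left(-14\right) = 32 + \frac{5}{28} \cdot 20 \left(-4 - 20\right) \left(-14\right) = 32 + \frac{5}{28} \cdot 20 \left(-24\right) \left(-14\right) = 32 - -1200 = 32 + 1200 = 1232$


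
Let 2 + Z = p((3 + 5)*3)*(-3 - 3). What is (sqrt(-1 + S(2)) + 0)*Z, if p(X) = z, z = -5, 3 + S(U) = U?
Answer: 28*I*sqrt(2) ≈ 39.598*I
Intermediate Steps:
S(U) = -3 + U
p(X) = -5
Z = 28 (Z = -2 - 5*(-3 - 3) = -2 - 5*(-6) = -2 + 30 = 28)
(sqrt(-1 + S(2)) + 0)*Z = (sqrt(-1 + (-3 + 2)) + 0)*28 = (sqrt(-1 - 1) + 0)*28 = (sqrt(-2) + 0)*28 = (I*sqrt(2) + 0)*28 = (I*sqrt(2))*28 = 28*I*sqrt(2)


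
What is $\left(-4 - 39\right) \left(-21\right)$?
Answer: $903$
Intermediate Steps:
$\left(-4 - 39\right) \left(-21\right) = \left(-43\right) \left(-21\right) = 903$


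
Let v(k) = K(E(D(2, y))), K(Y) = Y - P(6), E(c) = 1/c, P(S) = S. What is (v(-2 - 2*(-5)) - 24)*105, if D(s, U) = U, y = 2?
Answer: -6195/2 ≈ -3097.5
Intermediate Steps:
K(Y) = -6 + Y (K(Y) = Y - 1*6 = Y - 6 = -6 + Y)
v(k) = -11/2 (v(k) = -6 + 1/2 = -6 + ½ = -11/2)
(v(-2 - 2*(-5)) - 24)*105 = (-11/2 - 24)*105 = -59/2*105 = -6195/2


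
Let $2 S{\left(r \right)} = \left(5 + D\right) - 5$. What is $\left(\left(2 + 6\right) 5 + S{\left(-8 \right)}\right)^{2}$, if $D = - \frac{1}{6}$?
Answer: $\frac{229441}{144} \approx 1593.3$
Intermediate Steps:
$D = - \frac{1}{6}$ ($D = \left(-1\right) \frac{1}{6} = - \frac{1}{6} \approx -0.16667$)
$S{\left(r \right)} = - \frac{1}{12}$ ($S{\left(r \right)} = \frac{\left(5 - \frac{1}{6}\right) - 5}{2} = \frac{\frac{29}{6} - 5}{2} = \frac{1}{2} \left(- \frac{1}{6}\right) = - \frac{1}{12}$)
$\left(\left(2 + 6\right) 5 + S{\left(-8 \right)}\right)^{2} = \left(\left(2 + 6\right) 5 - \frac{1}{12}\right)^{2} = \left(8 \cdot 5 - \frac{1}{12}\right)^{2} = \left(40 - \frac{1}{12}\right)^{2} = \left(\frac{479}{12}\right)^{2} = \frac{229441}{144}$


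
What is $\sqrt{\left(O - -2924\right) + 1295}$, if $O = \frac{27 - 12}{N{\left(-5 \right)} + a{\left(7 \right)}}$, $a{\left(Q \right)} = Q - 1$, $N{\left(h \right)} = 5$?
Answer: $\frac{2 \sqrt{127666}}{11} \approx 64.964$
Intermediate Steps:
$a{\left(Q \right)} = -1 + Q$ ($a{\left(Q \right)} = Q - 1 = -1 + Q$)
$O = \frac{15}{11}$ ($O = \frac{27 - 12}{5 + \left(-1 + 7\right)} = \frac{15}{5 + 6} = \frac{15}{11} \approx 1.3636$)
$\sqrt{\left(O - -2924\right) + 1295} = \sqrt{\left(\frac{15}{11} - -2924\right) + 1295} = \sqrt{\left(\frac{15}{11} + 2924\right) + 1295} = \sqrt{\frac{32179}{11} + 1295} = \sqrt{\frac{46424}{11}} = \frac{2 \sqrt{127666}}{11}$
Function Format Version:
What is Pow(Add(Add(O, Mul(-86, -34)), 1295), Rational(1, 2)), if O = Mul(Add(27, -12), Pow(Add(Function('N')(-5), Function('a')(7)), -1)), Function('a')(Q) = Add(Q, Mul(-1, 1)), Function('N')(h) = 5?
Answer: Mul(Rational(2, 11), Pow(127666, Rational(1, 2))) ≈ 64.964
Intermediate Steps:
Function('a')(Q) = Add(-1, Q) (Function('a')(Q) = Add(Q, -1) = Add(-1, Q))
O = Rational(15, 11) (O = Mul(Add(27, -12), Pow(Add(5, Add(-1, 7)), -1)) = Mul(15, Pow(Add(5, 6), -1)) = Mul(15, Pow(11, -1)) = Mul(15, Rational(1, 11)) = Rational(15, 11) ≈ 1.3636)
Pow(Add(Add(O, Mul(-86, -34)), 1295), Rational(1, 2)) = Pow(Add(Add(Rational(15, 11), Mul(-86, -34)), 1295), Rational(1, 2)) = Pow(Add(Add(Rational(15, 11), 2924), 1295), Rational(1, 2)) = Pow(Add(Rational(32179, 11), 1295), Rational(1, 2)) = Pow(Rational(46424, 11), Rational(1, 2)) = Mul(Rational(2, 11), Pow(127666, Rational(1, 2)))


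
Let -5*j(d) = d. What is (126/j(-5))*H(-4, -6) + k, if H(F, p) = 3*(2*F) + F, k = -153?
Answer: -3681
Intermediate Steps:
H(F, p) = 7*F (H(F, p) = 6*F + F = 7*F)
j(d) = -d/5
(126/j(-5))*H(-4, -6) + k = (126/((-⅕*(-5))))*(7*(-4)) - 153 = (126/1)*(-28) - 153 = (126*1)*(-28) - 153 = 126*(-28) - 153 = -3528 - 153 = -3681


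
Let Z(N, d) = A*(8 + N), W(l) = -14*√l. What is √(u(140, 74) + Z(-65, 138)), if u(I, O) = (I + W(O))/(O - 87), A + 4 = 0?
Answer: √(36712 + 182*√74)/13 ≈ 15.050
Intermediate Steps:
A = -4 (A = -4 + 0 = -4)
u(I, O) = (I - 14*√O)/(-87 + O) (u(I, O) = (I - 14*√O)/(O - 87) = (I - 14*√O)/(-87 + O))
Z(N, d) = -32 - 4*N (Z(N, d) = -4*(8 + N) = -32 - 4*N)
√(u(140, 74) + Z(-65, 138)) = √((140 - 14*√74)/(-87 + 74) + (-32 - 4*(-65))) = √((140 - 14*√74)/(-13) + (-32 + 260)) = √(-(140 - 14*√74)/13 + 228) = √((-140/13 + 14*√74/13) + 228) = √(2824/13 + 14*√74/13)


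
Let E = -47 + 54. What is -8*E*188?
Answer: -10528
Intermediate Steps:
E = 7
-8*E*188 = -8*7*188 = -56*188 = -10528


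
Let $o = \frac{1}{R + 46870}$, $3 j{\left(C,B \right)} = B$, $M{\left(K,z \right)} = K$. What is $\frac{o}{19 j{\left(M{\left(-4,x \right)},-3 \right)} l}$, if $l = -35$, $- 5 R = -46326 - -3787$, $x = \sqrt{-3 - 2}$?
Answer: $\frac{1}{36826237} \approx 2.7155 \cdot 10^{-8}$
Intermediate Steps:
$x = i \sqrt{5}$ ($x = \sqrt{-5} = i \sqrt{5} \approx 2.2361 i$)
$j{\left(C,B \right)} = \frac{B}{3}$
$R = \frac{42539}{5}$ ($R = - \frac{-46326 - -3787}{5} = - \frac{-46326 + 3787}{5} = \left(- \frac{1}{5}\right) \left(-42539\right) = \frac{42539}{5} \approx 8507.8$)
$o = \frac{5}{276889}$ ($o = \frac{1}{\frac{42539}{5} + 46870} = \frac{1}{\frac{276889}{5}} = \frac{5}{276889} \approx 1.8058 \cdot 10^{-5}$)
$\frac{o}{19 j{\left(M{\left(-4,x \right)},-3 \right)} l} = \frac{5}{276889 \cdot 19 \cdot \frac{1}{3} \left(-3\right) \left(-35\right)} = \frac{5}{276889 \cdot 19 \left(-1\right) \left(-35\right)} = \frac{5}{276889 \left(\left(-19\right) \left(-35\right)\right)} = \frac{5}{276889 \cdot 665} = \frac{5}{276889} \cdot \frac{1}{665} = \frac{1}{36826237}$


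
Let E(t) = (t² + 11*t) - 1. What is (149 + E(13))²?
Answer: 211600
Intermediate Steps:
E(t) = -1 + t² + 11*t
(149 + E(13))² = (149 + (-1 + 13² + 11*13))² = (149 + (-1 + 169 + 143))² = (149 + 311)² = 460² = 211600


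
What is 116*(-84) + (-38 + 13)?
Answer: -9769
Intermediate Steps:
116*(-84) + (-38 + 13) = -9744 - 25 = -9769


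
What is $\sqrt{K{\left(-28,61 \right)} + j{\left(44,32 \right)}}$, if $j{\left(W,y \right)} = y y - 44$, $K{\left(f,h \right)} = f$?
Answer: $2 \sqrt{238} \approx 30.854$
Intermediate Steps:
$j{\left(W,y \right)} = -44 + y^{2}$ ($j{\left(W,y \right)} = y^{2} - 44 = -44 + y^{2}$)
$\sqrt{K{\left(-28,61 \right)} + j{\left(44,32 \right)}} = \sqrt{-28 - \left(44 - 32^{2}\right)} = \sqrt{-28 + \left(-44 + 1024\right)} = \sqrt{-28 + 980} = \sqrt{952} = 2 \sqrt{238}$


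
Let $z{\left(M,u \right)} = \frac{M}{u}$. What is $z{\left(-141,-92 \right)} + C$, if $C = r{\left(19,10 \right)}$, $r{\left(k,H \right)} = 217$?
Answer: $\frac{20105}{92} \approx 218.53$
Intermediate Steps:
$C = 217$
$z{\left(-141,-92 \right)} + C = - \frac{141}{-92} + 217 = \left(-141\right) \left(- \frac{1}{92}\right) + 217 = \frac{141}{92} + 217 = \frac{20105}{92}$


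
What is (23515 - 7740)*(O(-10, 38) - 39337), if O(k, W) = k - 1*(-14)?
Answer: -620478075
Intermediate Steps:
O(k, W) = 14 + k (O(k, W) = k + 14 = 14 + k)
(23515 - 7740)*(O(-10, 38) - 39337) = (23515 - 7740)*((14 - 10) - 39337) = 15775*(4 - 39337) = 15775*(-39333) = -620478075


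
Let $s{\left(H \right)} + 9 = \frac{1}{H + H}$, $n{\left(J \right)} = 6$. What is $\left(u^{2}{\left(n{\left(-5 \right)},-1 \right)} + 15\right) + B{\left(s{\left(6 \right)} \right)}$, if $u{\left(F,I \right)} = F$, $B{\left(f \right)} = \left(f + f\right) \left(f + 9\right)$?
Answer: $\frac{3565}{72} \approx 49.514$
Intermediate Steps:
$s{\left(H \right)} = -9 + \frac{1}{2 H}$ ($s{\left(H \right)} = -9 + \frac{1}{H + H} = -9 + \frac{1}{2 H}$)
$B{\left(f \right)} = 2 f \left(9 + f\right)$
$\left(u^{2}{\left(n{\left(-5 \right)},-1 \right)} + 15\right) + B{\left(s{\left(6 \right)} \right)} = \left(6^{2} + 15\right) + 2 \left(-9 + \frac{1}{2 \cdot 6}\right) \left(9 - \left(9 - \frac{1}{2 \cdot 6}\right)\right) = \left(36 + 15\right) + 2 \left(-9 + \frac{1}{2} \cdot \frac{1}{6}\right) \left(9 + \left(-9 + \frac{1}{2} \cdot \frac{1}{6}\right)\right) = 51 + 2 \left(-9 + \frac{1}{12}\right) \left(9 + \left(-9 + \frac{1}{12}\right)\right) = 51 + 2 \left(- \frac{107}{12}\right) \left(9 - \frac{107}{12}\right) = 51 + 2 \left(- \frac{107}{12}\right) \frac{1}{12} = 51 - \frac{107}{72} = \frac{3565}{72}$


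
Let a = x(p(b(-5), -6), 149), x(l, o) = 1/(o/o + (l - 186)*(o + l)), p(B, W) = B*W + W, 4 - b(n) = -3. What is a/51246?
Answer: -1/1211096718 ≈ -8.2570e-10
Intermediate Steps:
b(n) = 7 (b(n) = 4 - 1*(-3) = 4 + 3 = 7)
p(B, W) = W + B*W
x(l, o) = 1/(1 + (-186 + l)*(l + o))
a = -1/23633 (a = 1/(1 + (-6*(1 + 7))² - (-1116)*(1 + 7) - 186*149 - 6*(1 + 7)*149) = 1/(1 + (-6*8)² - (-1116)*8 - 27714 - 6*8*149) = 1/(1 + (-48)² - 186*(-48) - 27714 - 48*149) = 1/(1 + 2304 + 8928 - 27714 - 7152) = 1/(-23633) = -1/23633 ≈ -4.2314e-5)
a/51246 = -1/23633/51246 = -1/23633*1/51246 = -1/1211096718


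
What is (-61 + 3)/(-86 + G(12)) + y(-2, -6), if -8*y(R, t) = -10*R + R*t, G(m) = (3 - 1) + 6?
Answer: -127/39 ≈ -3.2564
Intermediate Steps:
G(m) = 8 (G(m) = 2 + 6 = 8)
y(R, t) = 5*R/4 - R*t/8 (y(R, t) = -(-10*R + R*t)/8 = 5*R/4 - R*t/8)
(-61 + 3)/(-86 + G(12)) + y(-2, -6) = (-61 + 3)/(-86 + 8) + (⅛)*(-2)*(10 - 1*(-6)) = -58/(-78) + (⅛)*(-2)*(10 + 6) = -58*(-1/78) + (⅛)*(-2)*16 = 29/39 - 4 = -127/39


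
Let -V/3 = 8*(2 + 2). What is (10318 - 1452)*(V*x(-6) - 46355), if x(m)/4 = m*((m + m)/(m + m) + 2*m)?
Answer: -635683334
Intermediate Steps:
V = -96 (V = -24*(2 + 2) = -24*4 = -3*32 = -96)
x(m) = 4*m*(1 + 2*m) (x(m) = 4*(m*((m + m)/(m + m) + 2*m)) = 4*(m*((2*m)/((2*m)) + 2*m)) = 4*(m*((2*m)*(1/(2*m)) + 2*m)) = 4*(m*(1 + 2*m)) = 4*m*(1 + 2*m))
(10318 - 1452)*(V*x(-6) - 46355) = (10318 - 1452)*(-384*(-6)*(1 + 2*(-6)) - 46355) = 8866*(-384*(-6)*(1 - 12) - 46355) = 8866*(-384*(-6)*(-11) - 46355) = 8866*(-96*264 - 46355) = 8866*(-25344 - 46355) = 8866*(-71699) = -635683334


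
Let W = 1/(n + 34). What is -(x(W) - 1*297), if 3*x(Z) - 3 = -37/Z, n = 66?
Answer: 4588/3 ≈ 1529.3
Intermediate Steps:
W = 1/100 (W = 1/(66 + 34) = 1/100 ≈ 0.010000)
x(Z) = 1 - 37/(3*Z) (x(Z) = 1 + (-37/Z)/3 = 1 - 37/(3*Z))
-(x(W) - 1*297) = -((-37/3 + 1/100)/(1/100) - 1*297) = -(100*(-3697/300) - 297) = -(-3697/3 - 297) = -1*(-4588/3) = 4588/3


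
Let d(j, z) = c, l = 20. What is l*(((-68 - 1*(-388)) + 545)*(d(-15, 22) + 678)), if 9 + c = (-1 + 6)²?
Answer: 12006200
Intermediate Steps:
c = 16 (c = -9 + (-1 + 6)² = -9 + 5² = -9 + 25 = 16)
d(j, z) = 16
l*(((-68 - 1*(-388)) + 545)*(d(-15, 22) + 678)) = 20*(((-68 - 1*(-388)) + 545)*(16 + 678)) = 20*(((-68 + 388) + 545)*694) = 20*((320 + 545)*694) = 20*(865*694) = 20*600310 = 12006200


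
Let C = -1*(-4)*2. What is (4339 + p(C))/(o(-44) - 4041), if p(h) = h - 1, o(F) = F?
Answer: -4346/4085 ≈ -1.0639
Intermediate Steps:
C = 8 (C = 4*2 = 8)
p(h) = -1 + h
(4339 + p(C))/(o(-44) - 4041) = (4339 + (-1 + 8))/(-44 - 4041) = (4339 + 7)/(-4085) = 4346*(-1/4085) = -4346/4085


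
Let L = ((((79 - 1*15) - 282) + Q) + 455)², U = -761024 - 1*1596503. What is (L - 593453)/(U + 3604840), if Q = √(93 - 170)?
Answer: -537361/1247313 + 158*I*√77/415771 ≈ -0.43081 + 0.0033346*I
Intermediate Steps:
Q = I*√77 (Q = √(-77) = I*√77 ≈ 8.775*I)
U = -2357527 (U = -761024 - 1596503 = -2357527)
L = (237 + I*√77)² (L = ((((79 - 1*15) - 282) + I*√77) + 455)² = ((((79 - 15) - 282) + I*√77) + 455)² = (((64 - 282) + I*√77) + 455)² = ((-218 + I*√77) + 455)² = (237 + I*√77)² ≈ 56092.0 + 4159.3*I)
(L - 593453)/(U + 3604840) = ((237 + I*√77)² - 593453)/(-2357527 + 3604840) = (-593453 + (237 + I*√77)²)/1247313 = (-593453 + (237 + I*√77)²)*(1/1247313) = -593453/1247313 + (237 + I*√77)²/1247313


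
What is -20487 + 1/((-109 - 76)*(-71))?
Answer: -269096744/13135 ≈ -20487.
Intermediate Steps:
-20487 + 1/((-109 - 76)*(-71)) = -20487 + 1/(-185*(-71)) = -20487 + 1/13135 = -269096744/13135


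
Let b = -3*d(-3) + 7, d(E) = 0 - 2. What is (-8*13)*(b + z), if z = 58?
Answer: -7384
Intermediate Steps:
d(E) = -2
b = 13 (b = -3*(-2) + 7 = 6 + 7 = 13)
(-8*13)*(b + z) = (-8*13)*(13 + 58) = -104*71 = -7384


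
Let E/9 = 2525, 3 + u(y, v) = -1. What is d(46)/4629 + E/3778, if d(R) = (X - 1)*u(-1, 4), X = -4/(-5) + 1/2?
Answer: 175315819/29147270 ≈ 6.0148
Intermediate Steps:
X = 13/10 (X = -4*(-1/5) + 1*(1/2) = 4/5 + 1/2 = 13/10 ≈ 1.3000)
u(y, v) = -4 (u(y, v) = -3 - 1 = -4)
E = 22725 (E = 9*2525 = 22725)
d(R) = -6/5 (d(R) = (13/10 - 1)*(-4) = (3/10)*(-4) = -6/5)
d(46)/4629 + E/3778 = -6/5/4629 + 22725/3778 = -6/5*1/4629 + 22725*(1/3778) = -2/7715 + 22725/3778 = 175315819/29147270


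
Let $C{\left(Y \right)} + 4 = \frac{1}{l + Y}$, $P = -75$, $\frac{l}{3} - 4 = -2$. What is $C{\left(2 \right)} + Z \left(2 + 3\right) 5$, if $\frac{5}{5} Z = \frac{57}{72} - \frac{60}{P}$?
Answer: $\frac{431}{12} \approx 35.917$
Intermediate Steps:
$l = 6$ ($l = 12 + 3 \left(-2\right) = 12 - 6 = 6$)
$Z = \frac{191}{120}$ ($Z = \frac{57}{72} - \frac{60}{-75} = 57 \cdot \frac{1}{72} - - \frac{4}{5} = \frac{19}{24} + \frac{4}{5} = \frac{191}{120} \approx 1.5917$)
$C{\left(Y \right)} = -4 + \frac{1}{6 + Y}$
$C{\left(2 \right)} + Z \left(2 + 3\right) 5 = \frac{-23 - 8}{6 + 2} + \frac{191 \left(2 + 3\right) 5}{120} = \frac{-23 - 8}{8} + \frac{191 \cdot 5 \cdot 5}{120} = \frac{1}{8} \left(-31\right) + \frac{191}{120} \cdot 25 = - \frac{31}{8} + \frac{955}{24} = \frac{431}{12}$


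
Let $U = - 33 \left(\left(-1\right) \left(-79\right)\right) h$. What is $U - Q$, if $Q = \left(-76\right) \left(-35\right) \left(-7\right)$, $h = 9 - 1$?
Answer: $-2236$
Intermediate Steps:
$h = 8$
$Q = -18620$ ($Q = 2660 \left(-7\right) = -18620$)
$U = -20856$ ($U = - 33 \left(\left(-1\right) \left(-79\right)\right) 8 = \left(-33\right) 79 \cdot 8 = \left(-2607\right) 8 = -20856$)
$U - Q = -20856 - -18620 = -20856 + 18620 = -2236$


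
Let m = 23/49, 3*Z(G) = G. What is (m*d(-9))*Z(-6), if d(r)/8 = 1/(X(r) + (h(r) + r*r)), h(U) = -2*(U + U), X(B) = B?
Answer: -92/1323 ≈ -0.069539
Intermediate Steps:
h(U) = -4*U
Z(G) = G/3
d(r) = 8/(r² - 3*r) (d(r) = 8/(r + (-4*r + r*r)) = 8/(r + (-4*r + r²)) = 8/(r + (r² - 4*r)) = 8/(r² - 3*r))
m = 23/49 (m = 23*(1/49) = 23/49 ≈ 0.46939)
(m*d(-9))*Z(-6) = (23*(8/(-9*(-3 - 9)))/49)*((⅓)*(-6)) = (23*(8*(-⅑)/(-12))/49)*(-2) = (23*(8*(-⅑)*(-1/12))/49)*(-2) = ((23/49)*(2/27))*(-2) = (46/1323)*(-2) = -92/1323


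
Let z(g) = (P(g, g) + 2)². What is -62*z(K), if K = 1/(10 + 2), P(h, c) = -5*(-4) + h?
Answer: -2176975/72 ≈ -30236.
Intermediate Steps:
P(h, c) = 20 + h
K = 1/12 ≈ 0.083333
z(g) = (22 + g)² (z(g) = ((20 + g) + 2)² = (22 + g)²)
-62*z(K) = -62*(22 + 1/12)² = -62*(265/12)² = -62*70225/144 = -2176975/72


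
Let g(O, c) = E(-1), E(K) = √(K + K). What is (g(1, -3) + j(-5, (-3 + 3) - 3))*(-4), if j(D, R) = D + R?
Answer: 32 - 4*I*√2 ≈ 32.0 - 5.6569*I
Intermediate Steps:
E(K) = √2*√K (E(K) = √(2*K) = √2*√K)
g(O, c) = I*√2 (g(O, c) = √2*√(-1) = √2*I = I*√2)
(g(1, -3) + j(-5, (-3 + 3) - 3))*(-4) = (I*√2 + (-5 + ((-3 + 3) - 3)))*(-4) = (I*√2 + (-5 + (0 - 3)))*(-4) = (I*√2 + (-5 - 3))*(-4) = (I*√2 - 8)*(-4) = (-8 + I*√2)*(-4) = 32 - 4*I*√2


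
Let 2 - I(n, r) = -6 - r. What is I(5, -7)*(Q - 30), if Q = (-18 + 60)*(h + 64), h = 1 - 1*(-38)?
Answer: 4296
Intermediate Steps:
I(n, r) = 8 + r (I(n, r) = 2 - (-6 - r) = 2 + (6 + r) = 8 + r)
h = 39 (h = 1 + 38 = 39)
Q = 4326 (Q = (-18 + 60)*(39 + 64) = 42*103 = 4326)
I(5, -7)*(Q - 30) = (8 - 7)*(4326 - 30) = 1*4296 = 4296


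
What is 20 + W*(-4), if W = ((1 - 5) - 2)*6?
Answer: 164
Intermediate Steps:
W = -36 (W = (-4 - 2)*6 = -6*6 = -36)
20 + W*(-4) = 20 - 36*(-4) = 20 + 144 = 164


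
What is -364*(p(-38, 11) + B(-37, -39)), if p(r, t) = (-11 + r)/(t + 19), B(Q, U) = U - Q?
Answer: 19838/15 ≈ 1322.5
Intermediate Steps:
p(r, t) = (-11 + r)/(19 + t)
-364*(p(-38, 11) + B(-37, -39)) = -364*((-11 - 38)/(19 + 11) + (-39 - 1*(-37))) = -364*(-49/30 + (-39 + 37)) = -364*((1/30)*(-49) - 2) = -364*(-49/30 - 2) = -364*(-109/30) = 19838/15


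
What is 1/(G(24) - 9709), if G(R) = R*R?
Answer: -1/9133 ≈ -0.00010949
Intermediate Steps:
G(R) = R²
1/(G(24) - 9709) = 1/(24² - 9709) = 1/(576 - 9709) = 1/(-9133) = -1/9133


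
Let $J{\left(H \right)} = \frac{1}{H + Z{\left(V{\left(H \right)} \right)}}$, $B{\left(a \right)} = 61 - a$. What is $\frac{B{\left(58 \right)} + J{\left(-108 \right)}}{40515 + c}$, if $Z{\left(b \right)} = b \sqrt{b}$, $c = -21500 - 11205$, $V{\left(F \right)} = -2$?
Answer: $\frac{8727}{22789580} + \frac{i \sqrt{2}}{45579160} \approx 0.00038294 + 3.1028 \cdot 10^{-8} i$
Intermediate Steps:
$c = -32705$
$Z{\left(b \right)} = b^{\frac{3}{2}}$
$J{\left(H \right)} = \frac{1}{H - 2 i \sqrt{2}}$ ($J{\left(H \right)} = \frac{1}{H + \left(-2\right)^{\frac{3}{2}}} = \frac{1}{H - 2 i \sqrt{2}}$)
$\frac{B{\left(58 \right)} + J{\left(-108 \right)}}{40515 + c} = \frac{\left(61 - 58\right) + \frac{1}{-108 - 2 i \sqrt{2}}}{40515 - 32705} = \frac{\left(61 - 58\right) + \frac{1}{-108 - 2 i \sqrt{2}}}{7810} = \left(3 + \frac{1}{-108 - 2 i \sqrt{2}}\right) \frac{1}{7810} = \frac{3}{7810} + \frac{1}{7810 \left(-108 - 2 i \sqrt{2}\right)}$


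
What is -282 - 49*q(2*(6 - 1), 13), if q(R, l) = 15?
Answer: -1017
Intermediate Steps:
-282 - 49*q(2*(6 - 1), 13) = -282 - 49*15 = -282 - 735 = -1017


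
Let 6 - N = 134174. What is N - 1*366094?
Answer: -500262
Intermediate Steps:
N = -134168 (N = 6 - 1*134174 = 6 - 134174 = -134168)
N - 1*366094 = -134168 - 1*366094 = -134168 - 366094 = -500262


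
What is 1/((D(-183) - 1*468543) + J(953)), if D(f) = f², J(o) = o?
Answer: -1/434101 ≈ -2.3036e-6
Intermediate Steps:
1/((D(-183) - 1*468543) + J(953)) = 1/(((-183)² - 1*468543) + 953) = 1/((33489 - 468543) + 953) = 1/(-435054 + 953) = 1/(-434101) = -1/434101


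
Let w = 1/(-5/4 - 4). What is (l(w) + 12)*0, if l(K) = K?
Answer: 0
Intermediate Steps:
w = -4/21 (w = 1/(-5*¼ - 4) = 1/(-5/4 - 4) = 1/(-21/4) = -4/21 ≈ -0.19048)
(l(w) + 12)*0 = (-4/21 + 12)*0 = (248/21)*0 = 0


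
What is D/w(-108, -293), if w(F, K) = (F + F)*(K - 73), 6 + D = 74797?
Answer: 74791/79056 ≈ 0.94605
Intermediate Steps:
D = 74791 (D = -6 + 74797 = 74791)
w(F, K) = 2*F*(-73 + K) (w(F, K) = (2*F)*(-73 + K) = 2*F*(-73 + K))
D/w(-108, -293) = 74791/((2*(-108)*(-73 - 293))) = 74791/((2*(-108)*(-366))) = 74791/79056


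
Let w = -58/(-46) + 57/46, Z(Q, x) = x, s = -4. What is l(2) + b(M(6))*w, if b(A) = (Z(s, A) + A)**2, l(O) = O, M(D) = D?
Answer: 362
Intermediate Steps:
b(A) = 4*A**2 (b(A) = (A + A)**2 = (2*A)**2 = 4*A**2)
w = 5/2 (w = -58*(-1/46) + 57*(1/46) = 29/23 + 57/46 = 5/2 ≈ 2.5000)
l(2) + b(M(6))*w = 2 + (4*6**2)*(5/2) = 2 + (4*36)*(5/2) = 2 + 144*(5/2) = 2 + 360 = 362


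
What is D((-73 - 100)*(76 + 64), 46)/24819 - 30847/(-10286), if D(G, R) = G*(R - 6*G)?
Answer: -36213818261027/255288234 ≈ -1.4185e+5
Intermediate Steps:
D((-73 - 100)*(76 + 64), 46)/24819 - 30847/(-10286) = (((-73 - 100)*(76 + 64))*(46 - 6*(-73 - 100)*(76 + 64)))/24819 - 30847/(-10286) = ((-173*140)*(46 - (-1038)*140))*(1/24819) - 30847*(-1/10286) = -24220*(46 - 6*(-24220))*(1/24819) + 30847/10286 = -24220*(46 + 145320)*(1/24819) + 30847/10286 = -24220*145366*(1/24819) + 30847/10286 = -3520764520*1/24819 + 30847/10286 = -3520764520/24819 + 30847/10286 = -36213818261027/255288234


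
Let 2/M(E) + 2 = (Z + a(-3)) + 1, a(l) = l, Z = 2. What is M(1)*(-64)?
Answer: 64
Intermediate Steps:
M(E) = -1 (M(E) = 2/(-2 + ((2 - 3) + 1)) = 2/(-2 + (-1 + 1)) = 2/(-2 + 0) = 2/(-2) = 2*(-½) = -1)
M(1)*(-64) = -1*(-64) = 64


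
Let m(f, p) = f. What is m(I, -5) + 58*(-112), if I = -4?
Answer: -6500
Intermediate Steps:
m(I, -5) + 58*(-112) = -4 + 58*(-112) = -4 - 6496 = -6500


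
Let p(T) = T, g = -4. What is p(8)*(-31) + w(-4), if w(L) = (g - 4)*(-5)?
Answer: -208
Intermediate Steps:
w(L) = 40 (w(L) = (-4 - 4)*(-5) = -8*(-5) = 40)
p(8)*(-31) + w(-4) = 8*(-31) + 40 = -248 + 40 = -208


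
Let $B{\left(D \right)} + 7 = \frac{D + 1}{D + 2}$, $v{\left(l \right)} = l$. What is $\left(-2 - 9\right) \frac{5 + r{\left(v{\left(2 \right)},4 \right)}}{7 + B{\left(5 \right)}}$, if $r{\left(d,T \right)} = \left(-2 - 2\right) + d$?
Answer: $- \frac{77}{2} \approx -38.5$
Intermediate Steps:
$B{\left(D \right)} = -7 + \frac{1 + D}{2 + D}$ ($B{\left(D \right)} = -7 + \frac{D + 1}{D + 2} = -7 + \frac{1 + D}{2 + D}$)
$r{\left(d,T \right)} = -4 + d$
$\left(-2 - 9\right) \frac{5 + r{\left(v{\left(2 \right)},4 \right)}}{7 + B{\left(5 \right)}} = \left(-2 - 9\right) \frac{5 + \left(-4 + 2\right)}{7 + \frac{-13 - 30}{2 + 5}} = - 11 \frac{5 - 2}{7 + \frac{-13 - 30}{7}} = - 11 \frac{3}{7 + \frac{1}{7} \left(-43\right)} = - 11 \frac{3}{7 - \frac{43}{7}} = - 11 \frac{3}{\frac{6}{7}} = - 11 \cdot 3 \cdot \frac{7}{6} = \left(-11\right) \frac{7}{2} = - \frac{77}{2}$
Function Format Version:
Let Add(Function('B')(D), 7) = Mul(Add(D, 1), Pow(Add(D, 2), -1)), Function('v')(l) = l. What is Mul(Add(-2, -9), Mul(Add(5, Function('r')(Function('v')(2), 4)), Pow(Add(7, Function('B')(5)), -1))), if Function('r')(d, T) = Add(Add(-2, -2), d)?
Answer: Rational(-77, 2) ≈ -38.500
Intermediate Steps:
Function('B')(D) = Add(-7, Mul(Pow(Add(2, D), -1), Add(1, D))) (Function('B')(D) = Add(-7, Mul(Add(D, 1), Pow(Add(D, 2), -1))) = Add(-7, Mul(Add(1, D), Pow(Add(2, D), -1))) = Add(-7, Mul(Pow(Add(2, D), -1), Add(1, D))))
Function('r')(d, T) = Add(-4, d)
Mul(Add(-2, -9), Mul(Add(5, Function('r')(Function('v')(2), 4)), Pow(Add(7, Function('B')(5)), -1))) = Mul(Add(-2, -9), Mul(Add(5, Add(-4, 2)), Pow(Add(7, Mul(Pow(Add(2, 5), -1), Add(-13, Mul(-6, 5)))), -1))) = Mul(-11, Mul(Add(5, -2), Pow(Add(7, Mul(Pow(7, -1), Add(-13, -30))), -1))) = Mul(-11, Mul(3, Pow(Add(7, Mul(Rational(1, 7), -43)), -1))) = Mul(-11, Mul(3, Pow(Add(7, Rational(-43, 7)), -1))) = Mul(-11, Mul(3, Pow(Rational(6, 7), -1))) = Mul(-11, Mul(3, Rational(7, 6))) = Mul(-11, Rational(7, 2)) = Rational(-77, 2)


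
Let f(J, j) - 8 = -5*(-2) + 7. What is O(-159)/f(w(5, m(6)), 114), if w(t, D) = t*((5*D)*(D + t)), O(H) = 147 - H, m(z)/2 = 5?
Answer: 306/25 ≈ 12.240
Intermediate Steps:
m(z) = 10 (m(z) = 2*5 = 10)
w(t, D) = 5*D*t*(D + t) (w(t, D) = t*(5*D*(D + t)) = 5*D*t*(D + t))
f(J, j) = 25 (f(J, j) = 8 + (-5*(-2) + 7) = 8 + (10 + 7) = 8 + 17 = 25)
O(-159)/f(w(5, m(6)), 114) = (147 - 1*(-159))/25 = (147 + 159)*(1/25) = 306*(1/25) = 306/25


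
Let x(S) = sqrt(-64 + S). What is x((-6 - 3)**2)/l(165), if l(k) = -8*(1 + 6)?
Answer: -sqrt(17)/56 ≈ -0.073627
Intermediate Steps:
l(k) = -56 (l(k) = -8*7 = -56)
x((-6 - 3)**2)/l(165) = sqrt(-64 + (-6 - 3)**2)/(-56) = sqrt(-64 + (-9)**2)*(-1/56) = sqrt(-64 + 81)*(-1/56) = sqrt(17)*(-1/56) = -sqrt(17)/56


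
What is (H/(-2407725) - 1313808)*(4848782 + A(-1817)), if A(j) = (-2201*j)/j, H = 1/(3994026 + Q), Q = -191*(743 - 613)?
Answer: -2253787887191259205057903/353953053300 ≈ -6.3675e+12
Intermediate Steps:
Q = -24830 (Q = -191*130 = -24830)
H = 1/3969196 (H = 1/(3994026 - 24830) = 1/3969196 ≈ 2.5194e-7)
A(j) = -2201
(H/(-2407725) - 1313808)*(4848782 + A(-1817)) = ((1/3969196)/(-2407725) - 1313808)*(4848782 - 2201) = ((1/3969196)*(-1/2407725) - 1313808)*4846581 = (-1/9556732439100 - 1313808)*4846581 = -12555711532349092801/9556732439100*4846581 = -2253787887191259205057903/353953053300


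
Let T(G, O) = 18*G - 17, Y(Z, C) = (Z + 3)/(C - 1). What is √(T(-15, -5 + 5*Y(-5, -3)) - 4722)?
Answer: I*√5009 ≈ 70.774*I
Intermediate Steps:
Y(Z, C) = (3 + Z)/(-1 + C)
T(G, O) = -17 + 18*G
√(T(-15, -5 + 5*Y(-5, -3)) - 4722) = √((-17 + 18*(-15)) - 4722) = √((-17 - 270) - 4722) = √(-287 - 4722) = √(-5009) = I*√5009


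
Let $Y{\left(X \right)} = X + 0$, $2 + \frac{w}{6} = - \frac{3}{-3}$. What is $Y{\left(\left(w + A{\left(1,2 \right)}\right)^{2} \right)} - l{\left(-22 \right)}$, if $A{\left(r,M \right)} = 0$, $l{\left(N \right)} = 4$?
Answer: $32$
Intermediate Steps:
$w = -6$ ($w = -12 + 6 \left(- \frac{3}{-3}\right) = -12 + 6 \left(\left(-3\right) \left(- \frac{1}{3}\right)\right) = -12 + 6 \cdot 1 = -12 + 6 = -6$)
$Y{\left(X \right)} = X$
$Y{\left(\left(w + A{\left(1,2 \right)}\right)^{2} \right)} - l{\left(-22 \right)} = \left(-6 + 0\right)^{2} - 4 = \left(-6\right)^{2} - 4 = 36 - 4 = 32$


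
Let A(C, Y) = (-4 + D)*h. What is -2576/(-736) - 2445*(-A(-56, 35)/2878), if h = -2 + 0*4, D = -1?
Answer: 34523/2878 ≈ 11.995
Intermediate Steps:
h = -2 (h = -2 + 0 = -2)
A(C, Y) = 10 (A(C, Y) = (-4 - 1)*(-2) = -5*(-2) = 10)
-2576/(-736) - 2445*(-A(-56, 35)/2878) = -2576/(-736) - 2445/((-2878/10)) = -2576*(-1/736) - 2445/((-2878*⅒)) = 7/2 - 2445/(-1439/5) = 7/2 - 2445*(-5/1439) = 7/2 + 12225/1439 = 34523/2878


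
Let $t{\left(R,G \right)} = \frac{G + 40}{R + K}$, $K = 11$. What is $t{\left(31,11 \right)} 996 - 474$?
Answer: $\frac{5148}{7} \approx 735.43$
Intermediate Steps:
$t{\left(R,G \right)} = \frac{40 + G}{11 + R}$ ($t{\left(R,G \right)} = \frac{G + 40}{R + 11} = \frac{40 + G}{11 + R}$)
$t{\left(31,11 \right)} 996 - 474 = \frac{40 + 11}{11 + 31} \cdot 996 - 474 = \frac{1}{42} \cdot 51 \cdot 996 - 474 = \frac{17}{14} \cdot 996 - 474 = \frac{8466}{7} - 474 = \frac{5148}{7}$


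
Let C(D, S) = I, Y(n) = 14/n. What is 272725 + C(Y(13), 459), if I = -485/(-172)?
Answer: 46909185/172 ≈ 2.7273e+5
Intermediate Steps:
I = 485/172 (I = -485*(-1/172) = 485/172 ≈ 2.8198)
C(D, S) = 485/172
272725 + C(Y(13), 459) = 272725 + 485/172 = 46909185/172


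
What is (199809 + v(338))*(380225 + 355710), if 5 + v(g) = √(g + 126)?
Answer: 147042756740 + 2943740*√29 ≈ 1.4706e+11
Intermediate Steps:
v(g) = -5 + √(126 + g) (v(g) = -5 + √(g + 126) = -5 + √(126 + g))
(199809 + v(338))*(380225 + 355710) = (199809 + (-5 + √(126 + 338)))*(380225 + 355710) = (199809 + (-5 + √464))*735935 = (199809 + (-5 + 4*√29))*735935 = (199804 + 4*√29)*735935 = 147042756740 + 2943740*√29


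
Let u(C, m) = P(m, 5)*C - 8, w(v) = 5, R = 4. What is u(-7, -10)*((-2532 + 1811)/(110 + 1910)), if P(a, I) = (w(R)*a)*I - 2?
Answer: -316519/505 ≈ -626.77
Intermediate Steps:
P(a, I) = -2 + 5*I*a (P(a, I) = (5*a)*I - 2 = 5*I*a - 2 = -2 + 5*I*a)
u(C, m) = -8 + C*(-2 + 25*m) (u(C, m) = (-2 + 5*5*m)*C - 8 = (-2 + 25*m)*C - 8 = C*(-2 + 25*m) - 8 = -8 + C*(-2 + 25*m))
u(-7, -10)*((-2532 + 1811)/(110 + 1910)) = (-8 - 7*(-2 + 25*(-10)))*((-2532 + 1811)/(110 + 1910)) = (-8 - 7*(-2 - 250))*(-721/2020) = (-8 - 7*(-252))*(-721*1/2020) = (-8 + 1764)*(-721/2020) = 1756*(-721/2020) = -316519/505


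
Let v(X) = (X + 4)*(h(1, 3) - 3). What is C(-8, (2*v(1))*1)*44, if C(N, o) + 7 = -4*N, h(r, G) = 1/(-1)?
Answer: 1100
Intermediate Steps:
h(r, G) = -1
v(X) = -16 - 4*X (v(X) = (X + 4)*(-1 - 3) = (4 + X)*(-4) = -16 - 4*X)
C(N, o) = -7 - 4*N
C(-8, (2*v(1))*1)*44 = (-7 - 4*(-8))*44 = (-7 + 32)*44 = 25*44 = 1100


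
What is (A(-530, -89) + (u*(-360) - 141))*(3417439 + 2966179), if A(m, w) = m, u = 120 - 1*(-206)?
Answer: -753464816158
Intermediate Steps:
u = 326 (u = 120 + 206 = 326)
(A(-530, -89) + (u*(-360) - 141))*(3417439 + 2966179) = (-530 + (326*(-360) - 141))*(3417439 + 2966179) = (-530 + (-117360 - 141))*6383618 = (-530 - 117501)*6383618 = -118031*6383618 = -753464816158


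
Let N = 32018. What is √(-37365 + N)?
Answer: I*√5347 ≈ 73.123*I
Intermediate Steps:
√(-37365 + N) = √(-37365 + 32018) = √(-5347) = I*√5347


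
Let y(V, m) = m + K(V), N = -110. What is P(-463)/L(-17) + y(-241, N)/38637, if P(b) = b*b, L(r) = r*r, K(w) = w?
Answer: 306758282/413559 ≈ 741.75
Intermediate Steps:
L(r) = r²
y(V, m) = V + m (y(V, m) = m + V = V + m)
P(b) = b²
P(-463)/L(-17) + y(-241, N)/38637 = (-463)²/((-17)²) + (-241 - 110)/38637 = 214369/289 - 351*1/38637 = 214369*(1/289) - 13/1431 = 214369/289 - 13/1431 = 306758282/413559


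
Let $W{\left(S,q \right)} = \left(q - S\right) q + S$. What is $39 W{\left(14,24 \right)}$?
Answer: $9906$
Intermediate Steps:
$W{\left(S,q \right)} = S + q \left(q - S\right)$ ($W{\left(S,q \right)} = q \left(q - S\right) + S = S + q \left(q - S\right)$)
$39 W{\left(14,24 \right)} = 39 \left(14 + 24^{2} - 14 \cdot 24\right) = 39 \left(14 + 576 - 336\right) = 39 \cdot 254 = 9906$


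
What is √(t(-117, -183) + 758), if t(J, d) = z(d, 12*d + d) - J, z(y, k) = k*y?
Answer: 2*√109058 ≈ 660.48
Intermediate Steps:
t(J, d) = -J + 13*d² (t(J, d) = (12*d + d)*d - J = (13*d)*d - J = 13*d² - J = -J + 13*d²)
√(t(-117, -183) + 758) = √((-1*(-117) + 13*(-183)²) + 758) = √((117 + 13*33489) + 758) = √((117 + 435357) + 758) = √(435474 + 758) = √436232 = 2*√109058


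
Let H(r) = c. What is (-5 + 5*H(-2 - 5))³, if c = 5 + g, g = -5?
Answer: -125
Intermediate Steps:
c = 0 (c = 5 - 5 = 0)
H(r) = 0
(-5 + 5*H(-2 - 5))³ = (-5 + 5*0)³ = (-5 + 0)³ = (-5)³ = -125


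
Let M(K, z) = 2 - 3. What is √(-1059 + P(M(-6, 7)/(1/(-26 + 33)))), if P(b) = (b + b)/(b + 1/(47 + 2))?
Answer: I*√3434174/57 ≈ 32.511*I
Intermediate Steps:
M(K, z) = -1
P(b) = 2*b/(1/49 + b) (P(b) = (2*b)/(b + 1/49) = (2*b)/(1/49 + b) = 2*b/(1/49 + b))
√(-1059 + P(M(-6, 7)/(1/(-26 + 33)))) = √(-1059 + 98*(-1/(1/(-26 + 33)))/(1 + 49*(-1/(1/(-26 + 33))))) = √(-1059 + 98*(-1/(1/7))/(1 + 49*(-1/(1/7)))) = √(-1059 + 98*(-1/⅐)/(1 + 49*(-1/⅐))) = √(-1059 + 98*(-1*7)/(1 + 49*(-1*7))) = √(-1059 + 98*(-7)/(1 + 49*(-7))) = √(-1059 + 98*(-7)/(1 - 343)) = √(-1059 + 98*(-7)/(-342)) = √(-1059 + 98*(-7)*(-1/342)) = √(-1059 + 343/171) = √(-180746/171) = I*√3434174/57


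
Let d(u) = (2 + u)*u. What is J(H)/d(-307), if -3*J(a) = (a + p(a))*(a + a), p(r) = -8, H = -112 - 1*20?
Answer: -2464/18727 ≈ -0.13157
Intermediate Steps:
H = -132 (H = -112 - 20 = -132)
J(a) = -2*a*(-8 + a)/3 (J(a) = -(a - 8)*(a + a)/3 = -(-8 + a)*2*a/3 = -2*a*(-8 + a)/3)
d(u) = u*(2 + u)
J(H)/d(-307) = ((⅔)*(-132)*(8 - 1*(-132)))/((-307*(2 - 307))) = ((⅔)*(-132)*(8 + 132))/((-307*(-305))) = ((⅔)*(-132)*140)/93635 = -12320*1/93635 = -2464/18727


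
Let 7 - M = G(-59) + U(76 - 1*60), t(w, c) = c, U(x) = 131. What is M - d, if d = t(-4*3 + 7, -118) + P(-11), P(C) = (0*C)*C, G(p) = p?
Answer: 53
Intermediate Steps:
P(C) = 0 (P(C) = 0*C = 0)
M = -65 (M = 7 - (-59 + 131) = 7 - 1*72 = 7 - 72 = -65)
d = -118 (d = -118 + 0 = -118)
M - d = -65 - 1*(-118) = -65 + 118 = 53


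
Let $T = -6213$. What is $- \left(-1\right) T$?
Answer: $-6213$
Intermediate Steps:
$- \left(-1\right) T = - \left(-1\right) \left(-6213\right) = \left(-1\right) 6213 = -6213$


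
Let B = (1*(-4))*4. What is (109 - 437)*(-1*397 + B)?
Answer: 135464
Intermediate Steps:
B = -16 (B = -4*4 = -16)
(109 - 437)*(-1*397 + B) = (109 - 437)*(-1*397 - 16) = -328*(-397 - 16) = -328*(-413) = 135464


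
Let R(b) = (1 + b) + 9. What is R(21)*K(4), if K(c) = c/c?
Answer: 31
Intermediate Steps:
K(c) = 1
R(b) = 10 + b
R(21)*K(4) = (10 + 21)*1 = 31*1 = 31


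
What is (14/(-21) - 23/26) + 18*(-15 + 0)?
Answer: -21181/78 ≈ -271.55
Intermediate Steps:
(14/(-21) - 23/26) + 18*(-15 + 0) = (14*(-1/21) - 23*1/26) + 18*(-15) = (-2/3 - 23/26) - 270 = -121/78 - 270 = -21181/78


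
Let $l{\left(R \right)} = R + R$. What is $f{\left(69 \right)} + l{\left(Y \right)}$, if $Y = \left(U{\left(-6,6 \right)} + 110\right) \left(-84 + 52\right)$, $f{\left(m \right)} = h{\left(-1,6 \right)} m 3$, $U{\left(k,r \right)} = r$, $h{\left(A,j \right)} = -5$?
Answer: $-8459$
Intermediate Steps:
$f{\left(m \right)} = - 15 m$ ($f{\left(m \right)} = - 5 m 3 = - 15 m$)
$Y = -3712$ ($Y = \left(6 + 110\right) \left(-84 + 52\right) = 116 \left(-32\right) = -3712$)
$l{\left(R \right)} = 2 R$
$f{\left(69 \right)} + l{\left(Y \right)} = \left(-15\right) 69 + 2 \left(-3712\right) = -1035 - 7424 = -8459$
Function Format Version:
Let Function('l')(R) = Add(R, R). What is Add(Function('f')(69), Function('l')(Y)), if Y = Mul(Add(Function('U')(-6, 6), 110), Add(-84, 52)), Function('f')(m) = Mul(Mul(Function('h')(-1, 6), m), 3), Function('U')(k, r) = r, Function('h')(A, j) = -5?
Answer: -8459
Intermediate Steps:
Function('f')(m) = Mul(-15, m) (Function('f')(m) = Mul(Mul(-5, m), 3) = Mul(-15, m))
Y = -3712 (Y = Mul(Add(6, 110), Add(-84, 52)) = Mul(116, -32) = -3712)
Function('l')(R) = Mul(2, R)
Add(Function('f')(69), Function('l')(Y)) = Add(Mul(-15, 69), Mul(2, -3712)) = Add(-1035, -7424) = -8459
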